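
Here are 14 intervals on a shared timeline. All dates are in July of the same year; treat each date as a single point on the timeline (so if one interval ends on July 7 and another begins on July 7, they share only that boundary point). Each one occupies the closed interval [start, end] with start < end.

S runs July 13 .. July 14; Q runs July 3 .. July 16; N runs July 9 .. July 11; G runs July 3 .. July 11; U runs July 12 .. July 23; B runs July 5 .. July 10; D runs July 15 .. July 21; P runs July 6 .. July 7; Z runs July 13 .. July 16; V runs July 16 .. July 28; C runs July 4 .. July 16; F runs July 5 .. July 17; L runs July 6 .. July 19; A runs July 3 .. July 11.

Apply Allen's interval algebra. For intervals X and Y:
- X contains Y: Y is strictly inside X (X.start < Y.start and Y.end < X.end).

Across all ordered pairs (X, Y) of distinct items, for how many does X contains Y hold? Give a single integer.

23

Checking all 182 ordered pairs for relation 'contains'; matching pairs in alphabetical order:
(A, B): A contains B ✓
(A, P): A contains P ✓
(B, P): B contains P ✓
(C, B): C contains B ✓
(C, N): C contains N ✓
(C, P): C contains P ✓
(C, S): C contains S ✓
(F, N): F contains N ✓
(F, P): F contains P ✓
(F, S): F contains S ✓
(F, Z): F contains Z ✓
(G, B): G contains B ✓
(G, P): G contains P ✓
(L, N): L contains N ✓
(L, S): L contains S ✓
(L, Z): L contains Z ✓
(Q, B): Q contains B ✓
(Q, N): Q contains N ✓
(Q, P): Q contains P ✓
(Q, S): Q contains S ✓
(U, D): U contains D ✓
(U, S): U contains S ✓
(U, Z): U contains Z ✓
Count: 23.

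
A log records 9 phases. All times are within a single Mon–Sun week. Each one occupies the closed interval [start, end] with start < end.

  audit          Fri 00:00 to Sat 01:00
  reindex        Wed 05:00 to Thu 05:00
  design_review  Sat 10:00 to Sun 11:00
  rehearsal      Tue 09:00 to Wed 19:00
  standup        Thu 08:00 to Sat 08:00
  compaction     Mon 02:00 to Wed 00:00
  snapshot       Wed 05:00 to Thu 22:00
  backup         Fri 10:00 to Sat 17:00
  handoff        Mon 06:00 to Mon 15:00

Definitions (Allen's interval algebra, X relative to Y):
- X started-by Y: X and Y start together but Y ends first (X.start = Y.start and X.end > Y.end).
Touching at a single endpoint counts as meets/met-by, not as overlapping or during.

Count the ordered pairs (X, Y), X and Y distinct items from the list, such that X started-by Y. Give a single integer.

1

Checking all 72 ordered pairs for relation 'started-by'; matching pairs in alphabetical order:
(snapshot, reindex): snapshot started-by reindex ✓
Count: 1.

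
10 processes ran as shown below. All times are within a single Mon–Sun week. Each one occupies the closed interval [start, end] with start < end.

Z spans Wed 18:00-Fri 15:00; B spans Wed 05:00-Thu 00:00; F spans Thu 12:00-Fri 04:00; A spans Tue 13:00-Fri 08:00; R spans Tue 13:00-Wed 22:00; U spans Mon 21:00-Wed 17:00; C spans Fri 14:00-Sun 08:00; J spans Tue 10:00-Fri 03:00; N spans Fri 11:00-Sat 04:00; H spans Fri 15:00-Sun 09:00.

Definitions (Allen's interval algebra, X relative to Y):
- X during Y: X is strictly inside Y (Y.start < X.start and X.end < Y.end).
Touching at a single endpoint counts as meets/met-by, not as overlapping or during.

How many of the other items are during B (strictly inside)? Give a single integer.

Target B = [Wed 05:00, Thu 00:00].
A [Tue 13:00, Fri 08:00] → contains → no.
C [Fri 14:00, Sun 08:00] → after → no.
F [Thu 12:00, Fri 04:00] → after → no.
H [Fri 15:00, Sun 09:00] → after → no.
J [Tue 10:00, Fri 03:00] → contains → no.
N [Fri 11:00, Sat 04:00] → after → no.
R [Tue 13:00, Wed 22:00] → overlaps → no.
U [Mon 21:00, Wed 17:00] → overlaps → no.
Z [Wed 18:00, Fri 15:00] → overlapped-by → no.
Total: 0.

0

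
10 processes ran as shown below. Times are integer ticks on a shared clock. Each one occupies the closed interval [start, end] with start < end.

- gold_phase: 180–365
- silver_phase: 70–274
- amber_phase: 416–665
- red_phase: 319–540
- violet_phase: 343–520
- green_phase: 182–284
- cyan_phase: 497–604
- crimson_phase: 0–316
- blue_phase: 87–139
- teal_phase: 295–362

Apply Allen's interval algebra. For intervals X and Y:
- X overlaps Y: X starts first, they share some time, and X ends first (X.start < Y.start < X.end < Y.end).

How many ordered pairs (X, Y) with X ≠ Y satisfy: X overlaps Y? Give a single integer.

Checking all 90 ordered pairs for relation 'overlaps'; matching pairs in alphabetical order:
(crimson_phase, gold_phase): crimson_phase overlaps gold_phase ✓
(crimson_phase, teal_phase): crimson_phase overlaps teal_phase ✓
(gold_phase, red_phase): gold_phase overlaps red_phase ✓
(gold_phase, violet_phase): gold_phase overlaps violet_phase ✓
(red_phase, amber_phase): red_phase overlaps amber_phase ✓
(red_phase, cyan_phase): red_phase overlaps cyan_phase ✓
(silver_phase, gold_phase): silver_phase overlaps gold_phase ✓
(silver_phase, green_phase): silver_phase overlaps green_phase ✓
(teal_phase, red_phase): teal_phase overlaps red_phase ✓
(teal_phase, violet_phase): teal_phase overlaps violet_phase ✓
(violet_phase, amber_phase): violet_phase overlaps amber_phase ✓
(violet_phase, cyan_phase): violet_phase overlaps cyan_phase ✓
Count: 12.

12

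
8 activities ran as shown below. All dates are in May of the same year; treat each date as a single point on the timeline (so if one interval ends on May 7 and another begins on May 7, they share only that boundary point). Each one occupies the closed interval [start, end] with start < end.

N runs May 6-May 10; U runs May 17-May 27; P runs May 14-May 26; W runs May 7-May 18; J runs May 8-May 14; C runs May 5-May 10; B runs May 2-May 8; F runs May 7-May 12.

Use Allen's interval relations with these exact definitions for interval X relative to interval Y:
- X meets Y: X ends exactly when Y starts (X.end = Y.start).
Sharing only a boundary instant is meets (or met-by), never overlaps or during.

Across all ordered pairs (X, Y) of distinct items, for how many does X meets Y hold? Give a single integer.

Checking all 56 ordered pairs for relation 'meets'; matching pairs in alphabetical order:
(B, J): B meets J ✓
(J, P): J meets P ✓
Count: 2.

2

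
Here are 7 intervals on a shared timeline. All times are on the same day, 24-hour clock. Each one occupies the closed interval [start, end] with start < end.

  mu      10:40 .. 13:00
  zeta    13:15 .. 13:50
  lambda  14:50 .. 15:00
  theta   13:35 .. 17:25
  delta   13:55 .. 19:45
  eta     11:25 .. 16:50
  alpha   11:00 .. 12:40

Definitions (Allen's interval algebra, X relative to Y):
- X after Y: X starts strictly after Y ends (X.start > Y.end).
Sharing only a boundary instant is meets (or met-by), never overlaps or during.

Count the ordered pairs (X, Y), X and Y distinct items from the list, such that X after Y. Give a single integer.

Checking all 42 ordered pairs for relation 'after'; matching pairs in alphabetical order:
(delta, alpha): delta after alpha ✓
(delta, mu): delta after mu ✓
(delta, zeta): delta after zeta ✓
(lambda, alpha): lambda after alpha ✓
(lambda, mu): lambda after mu ✓
(lambda, zeta): lambda after zeta ✓
(theta, alpha): theta after alpha ✓
(theta, mu): theta after mu ✓
(zeta, alpha): zeta after alpha ✓
(zeta, mu): zeta after mu ✓
Count: 10.

10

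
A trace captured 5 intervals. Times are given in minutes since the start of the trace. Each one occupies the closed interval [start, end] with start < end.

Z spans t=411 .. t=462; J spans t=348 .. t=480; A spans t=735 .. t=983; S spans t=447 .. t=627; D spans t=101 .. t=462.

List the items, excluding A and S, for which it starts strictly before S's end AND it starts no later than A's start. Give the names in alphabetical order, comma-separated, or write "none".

Conditions: its start is strictly before S's end (X.start < t=627) AND its start is no later than A's start (X.start <= t=735).
D: start t=101 < t=627? ✓; start t=101 <= t=735? ✓ → yes.
J: start t=348 < t=627? ✓; start t=348 <= t=735? ✓ → yes.
Z: start t=411 < t=627? ✓; start t=411 <= t=735? ✓ → yes.
Result: D, J, Z.

D, J, Z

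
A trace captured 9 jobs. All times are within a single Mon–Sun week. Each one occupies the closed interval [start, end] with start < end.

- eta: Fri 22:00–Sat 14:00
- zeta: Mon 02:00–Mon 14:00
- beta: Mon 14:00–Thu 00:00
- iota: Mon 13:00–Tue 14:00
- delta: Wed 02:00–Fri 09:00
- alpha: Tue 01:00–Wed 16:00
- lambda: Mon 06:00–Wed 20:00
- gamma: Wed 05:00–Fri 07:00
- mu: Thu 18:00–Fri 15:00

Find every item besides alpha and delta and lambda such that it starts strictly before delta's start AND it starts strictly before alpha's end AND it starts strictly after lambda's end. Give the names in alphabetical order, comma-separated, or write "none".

none

Conditions: its start is strictly before delta's start (X.start < Wed 02:00) AND its start is strictly before alpha's end (X.start < Wed 16:00) AND its start is strictly after lambda's end (X.start > Wed 20:00).
beta: start Mon 14:00 < Wed 02:00? ✓; start Mon 14:00 < Wed 16:00? ✓; start Mon 14:00 > Wed 20:00? ✗ → no.
eta: start Fri 22:00 < Wed 02:00? ✗; start Fri 22:00 < Wed 16:00? ✗; start Fri 22:00 > Wed 20:00? ✓ → no.
gamma: start Wed 05:00 < Wed 02:00? ✗; start Wed 05:00 < Wed 16:00? ✓; start Wed 05:00 > Wed 20:00? ✗ → no.
iota: start Mon 13:00 < Wed 02:00? ✓; start Mon 13:00 < Wed 16:00? ✓; start Mon 13:00 > Wed 20:00? ✗ → no.
mu: start Thu 18:00 < Wed 02:00? ✗; start Thu 18:00 < Wed 16:00? ✗; start Thu 18:00 > Wed 20:00? ✓ → no.
zeta: start Mon 02:00 < Wed 02:00? ✓; start Mon 02:00 < Wed 16:00? ✓; start Mon 02:00 > Wed 20:00? ✗ → no.
Result: none.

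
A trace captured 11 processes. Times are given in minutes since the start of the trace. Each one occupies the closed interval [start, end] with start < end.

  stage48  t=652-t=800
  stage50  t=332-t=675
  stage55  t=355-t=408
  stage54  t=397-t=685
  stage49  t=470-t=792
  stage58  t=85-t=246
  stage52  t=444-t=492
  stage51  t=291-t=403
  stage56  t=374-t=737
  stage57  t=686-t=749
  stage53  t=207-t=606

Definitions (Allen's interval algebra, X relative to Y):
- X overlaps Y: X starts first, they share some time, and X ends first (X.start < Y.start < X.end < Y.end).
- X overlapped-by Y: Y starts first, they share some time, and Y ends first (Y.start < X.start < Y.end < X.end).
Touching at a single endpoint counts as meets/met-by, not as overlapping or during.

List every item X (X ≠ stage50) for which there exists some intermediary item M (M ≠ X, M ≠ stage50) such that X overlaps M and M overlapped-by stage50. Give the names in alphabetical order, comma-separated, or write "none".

Target stage50 = [t=332, t=675].
Intermediaries M with M overlapped-by stage50: stage48, stage49, stage54, stage56.
Via stage48 — items with X overlaps stage48: stage49, stage54, stage56.
Via stage49 — items with X overlaps stage49: stage52, stage53, stage54, stage56.
Via stage54 — items with X overlaps stage54: stage51, stage53, stage55.
Via stage56 — items with X overlaps stage56: stage51, stage53, stage55.
Union: stage49, stage51, stage52, stage53, stage54, stage55, stage56.

stage49, stage51, stage52, stage53, stage54, stage55, stage56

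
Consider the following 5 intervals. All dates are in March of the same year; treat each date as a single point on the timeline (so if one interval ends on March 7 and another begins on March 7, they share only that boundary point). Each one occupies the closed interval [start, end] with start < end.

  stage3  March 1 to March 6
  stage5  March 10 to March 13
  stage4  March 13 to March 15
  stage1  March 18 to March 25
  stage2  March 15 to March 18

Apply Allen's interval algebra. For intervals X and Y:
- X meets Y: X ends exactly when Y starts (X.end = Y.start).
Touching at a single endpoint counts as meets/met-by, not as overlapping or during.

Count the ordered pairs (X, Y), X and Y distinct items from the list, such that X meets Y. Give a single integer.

3

Checking all 20 ordered pairs for relation 'meets'; matching pairs in alphabetical order:
(stage2, stage1): stage2 meets stage1 ✓
(stage4, stage2): stage4 meets stage2 ✓
(stage5, stage4): stage5 meets stage4 ✓
Count: 3.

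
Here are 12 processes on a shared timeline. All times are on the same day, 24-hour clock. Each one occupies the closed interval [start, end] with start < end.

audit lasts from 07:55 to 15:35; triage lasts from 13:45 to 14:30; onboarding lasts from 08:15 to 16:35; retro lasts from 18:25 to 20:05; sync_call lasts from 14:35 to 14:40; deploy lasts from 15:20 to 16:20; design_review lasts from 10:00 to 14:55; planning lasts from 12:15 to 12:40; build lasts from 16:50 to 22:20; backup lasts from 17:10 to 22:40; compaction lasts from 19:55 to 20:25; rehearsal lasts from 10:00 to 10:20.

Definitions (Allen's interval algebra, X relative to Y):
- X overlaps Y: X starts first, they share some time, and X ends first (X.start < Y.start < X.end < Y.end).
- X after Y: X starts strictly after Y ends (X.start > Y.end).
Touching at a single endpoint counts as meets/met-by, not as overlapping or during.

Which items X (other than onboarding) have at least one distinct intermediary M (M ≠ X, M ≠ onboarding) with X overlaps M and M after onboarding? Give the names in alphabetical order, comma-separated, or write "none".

Target onboarding = [08:15, 16:35].
Intermediaries M with M after onboarding: backup, build, compaction, retro.
Via backup — items with X overlaps backup: build.
Via build — items with X overlaps build: none.
Via compaction — items with X overlaps compaction: retro.
Via retro — items with X overlaps retro: none.
Union: build, retro.

build, retro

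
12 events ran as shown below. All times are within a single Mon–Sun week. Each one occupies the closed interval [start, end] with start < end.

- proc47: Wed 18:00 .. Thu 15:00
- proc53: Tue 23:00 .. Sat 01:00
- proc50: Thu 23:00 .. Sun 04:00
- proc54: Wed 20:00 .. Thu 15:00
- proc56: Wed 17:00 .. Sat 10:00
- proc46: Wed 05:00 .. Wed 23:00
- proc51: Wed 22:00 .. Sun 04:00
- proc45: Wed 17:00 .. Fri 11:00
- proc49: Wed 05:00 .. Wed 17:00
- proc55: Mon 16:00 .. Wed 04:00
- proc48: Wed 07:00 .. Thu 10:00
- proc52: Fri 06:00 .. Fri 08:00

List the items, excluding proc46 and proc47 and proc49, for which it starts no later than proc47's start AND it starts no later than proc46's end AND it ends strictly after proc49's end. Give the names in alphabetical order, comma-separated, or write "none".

Conditions: its start is no later than proc47's start (X.start <= Wed 18:00) AND its start is no later than proc46's end (X.start <= Wed 23:00) AND its end is strictly after proc49's end (X.end > Wed 17:00).
proc45: start Wed 17:00 <= Wed 18:00? ✓; start Wed 17:00 <= Wed 23:00? ✓; end Fri 11:00 > Wed 17:00? ✓ → yes.
proc48: start Wed 07:00 <= Wed 18:00? ✓; start Wed 07:00 <= Wed 23:00? ✓; end Thu 10:00 > Wed 17:00? ✓ → yes.
proc50: start Thu 23:00 <= Wed 18:00? ✗; start Thu 23:00 <= Wed 23:00? ✗; end Sun 04:00 > Wed 17:00? ✓ → no.
proc51: start Wed 22:00 <= Wed 18:00? ✗; start Wed 22:00 <= Wed 23:00? ✓; end Sun 04:00 > Wed 17:00? ✓ → no.
proc52: start Fri 06:00 <= Wed 18:00? ✗; start Fri 06:00 <= Wed 23:00? ✗; end Fri 08:00 > Wed 17:00? ✓ → no.
proc53: start Tue 23:00 <= Wed 18:00? ✓; start Tue 23:00 <= Wed 23:00? ✓; end Sat 01:00 > Wed 17:00? ✓ → yes.
proc54: start Wed 20:00 <= Wed 18:00? ✗; start Wed 20:00 <= Wed 23:00? ✓; end Thu 15:00 > Wed 17:00? ✓ → no.
proc55: start Mon 16:00 <= Wed 18:00? ✓; start Mon 16:00 <= Wed 23:00? ✓; end Wed 04:00 > Wed 17:00? ✗ → no.
proc56: start Wed 17:00 <= Wed 18:00? ✓; start Wed 17:00 <= Wed 23:00? ✓; end Sat 10:00 > Wed 17:00? ✓ → yes.
Result: proc45, proc48, proc53, proc56.

proc45, proc48, proc53, proc56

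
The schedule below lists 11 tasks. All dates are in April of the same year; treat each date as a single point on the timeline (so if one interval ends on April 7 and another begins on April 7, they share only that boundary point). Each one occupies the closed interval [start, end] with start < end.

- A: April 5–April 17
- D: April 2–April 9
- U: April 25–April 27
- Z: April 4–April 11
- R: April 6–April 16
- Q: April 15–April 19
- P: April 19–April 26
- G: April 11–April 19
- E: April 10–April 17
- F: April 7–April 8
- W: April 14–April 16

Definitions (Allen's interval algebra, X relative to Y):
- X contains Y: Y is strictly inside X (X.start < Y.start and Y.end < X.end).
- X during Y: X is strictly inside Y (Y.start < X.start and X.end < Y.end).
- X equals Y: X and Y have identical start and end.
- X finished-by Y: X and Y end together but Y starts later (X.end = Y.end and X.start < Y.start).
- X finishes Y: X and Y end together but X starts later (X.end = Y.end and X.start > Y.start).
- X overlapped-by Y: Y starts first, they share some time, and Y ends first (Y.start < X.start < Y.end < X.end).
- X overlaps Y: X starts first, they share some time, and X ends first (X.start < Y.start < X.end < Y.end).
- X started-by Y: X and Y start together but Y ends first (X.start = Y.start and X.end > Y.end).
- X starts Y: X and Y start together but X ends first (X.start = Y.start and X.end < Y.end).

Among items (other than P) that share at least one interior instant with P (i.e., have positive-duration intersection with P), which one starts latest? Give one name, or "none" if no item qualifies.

U

Target P = [April 19, April 26].
A [April 5, April 17] → before → excluded.
D [April 2, April 9] → before → excluded.
E [April 10, April 17] → before → excluded.
F [April 7, April 8] → before → excluded.
G [April 11, April 19] → meets → excluded.
Q [April 15, April 19] → meets → excluded.
R [April 6, April 16] → before → excluded.
U [April 25, April 27] → overlapped-by → candidate.
W [April 14, April 16] → before → excluded.
Z [April 4, April 11] → before → excluded.
Among candidates, latest start is April 25 → U.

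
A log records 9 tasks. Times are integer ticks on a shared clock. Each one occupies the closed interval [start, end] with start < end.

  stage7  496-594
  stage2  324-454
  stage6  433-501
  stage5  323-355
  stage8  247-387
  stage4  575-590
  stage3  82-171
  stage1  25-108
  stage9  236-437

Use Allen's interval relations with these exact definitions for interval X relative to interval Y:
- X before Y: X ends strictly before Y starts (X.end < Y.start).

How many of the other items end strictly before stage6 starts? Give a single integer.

Target stage6 = [433, 501].
stage1 [25, 108] → before → counts.
stage2 [324, 454] → overlaps → no.
stage3 [82, 171] → before → counts.
stage4 [575, 590] → after → no.
stage5 [323, 355] → before → counts.
stage7 [496, 594] → overlapped-by → no.
stage8 [247, 387] → before → counts.
stage9 [236, 437] → overlaps → no.
Total: 4.

4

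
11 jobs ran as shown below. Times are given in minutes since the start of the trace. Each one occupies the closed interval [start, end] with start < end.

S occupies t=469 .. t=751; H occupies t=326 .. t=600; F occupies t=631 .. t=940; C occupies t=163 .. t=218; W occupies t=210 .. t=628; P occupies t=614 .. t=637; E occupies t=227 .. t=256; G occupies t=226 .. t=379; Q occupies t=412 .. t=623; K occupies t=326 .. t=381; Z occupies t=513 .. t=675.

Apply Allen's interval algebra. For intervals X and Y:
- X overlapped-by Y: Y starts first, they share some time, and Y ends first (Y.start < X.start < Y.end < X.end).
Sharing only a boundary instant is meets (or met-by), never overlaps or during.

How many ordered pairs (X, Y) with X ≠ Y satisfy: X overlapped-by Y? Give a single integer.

Checking all 110 ordered pairs for relation 'overlapped-by'; matching pairs in alphabetical order:
(F, P): F overlapped-by P ✓
(F, S): F overlapped-by S ✓
(F, Z): F overlapped-by Z ✓
(H, G): H overlapped-by G ✓
(K, G): K overlapped-by G ✓
(P, Q): P overlapped-by Q ✓
(P, W): P overlapped-by W ✓
(Q, H): Q overlapped-by H ✓
(S, H): S overlapped-by H ✓
(S, Q): S overlapped-by Q ✓
(S, W): S overlapped-by W ✓
(W, C): W overlapped-by C ✓
(Z, H): Z overlapped-by H ✓
(Z, Q): Z overlapped-by Q ✓
(Z, W): Z overlapped-by W ✓
Count: 15.

15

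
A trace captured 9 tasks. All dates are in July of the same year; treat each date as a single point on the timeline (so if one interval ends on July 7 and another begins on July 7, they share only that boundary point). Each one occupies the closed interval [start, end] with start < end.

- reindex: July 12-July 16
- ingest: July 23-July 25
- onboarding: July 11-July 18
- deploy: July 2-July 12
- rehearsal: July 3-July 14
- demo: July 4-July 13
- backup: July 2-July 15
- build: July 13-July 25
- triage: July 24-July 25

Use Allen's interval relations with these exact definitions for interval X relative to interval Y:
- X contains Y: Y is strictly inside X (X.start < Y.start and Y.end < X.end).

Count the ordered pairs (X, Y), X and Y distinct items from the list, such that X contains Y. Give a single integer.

Checking all 72 ordered pairs for relation 'contains'; matching pairs in alphabetical order:
(backup, demo): backup contains demo ✓
(backup, rehearsal): backup contains rehearsal ✓
(onboarding, reindex): onboarding contains reindex ✓
(rehearsal, demo): rehearsal contains demo ✓
Count: 4.

4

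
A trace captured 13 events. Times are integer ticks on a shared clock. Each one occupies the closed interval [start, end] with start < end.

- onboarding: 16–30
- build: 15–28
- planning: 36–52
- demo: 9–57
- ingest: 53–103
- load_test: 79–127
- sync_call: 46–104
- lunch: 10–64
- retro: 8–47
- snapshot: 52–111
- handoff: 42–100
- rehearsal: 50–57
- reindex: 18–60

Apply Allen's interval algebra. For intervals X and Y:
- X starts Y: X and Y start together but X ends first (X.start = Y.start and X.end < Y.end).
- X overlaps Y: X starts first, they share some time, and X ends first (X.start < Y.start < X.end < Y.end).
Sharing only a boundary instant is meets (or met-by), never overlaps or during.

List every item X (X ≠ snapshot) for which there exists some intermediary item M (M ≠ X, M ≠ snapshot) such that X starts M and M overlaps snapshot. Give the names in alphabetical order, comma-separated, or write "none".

none

Target snapshot = [52, 111].
Intermediaries M with M overlaps snapshot: demo, handoff, lunch, rehearsal, reindex, sync_call.
Via demo — items with X starts demo: none.
Via handoff — items with X starts handoff: none.
Via lunch — items with X starts lunch: none.
Via rehearsal — items with X starts rehearsal: none.
Via reindex — items with X starts reindex: none.
Via sync_call — items with X starts sync_call: none.
Union: none.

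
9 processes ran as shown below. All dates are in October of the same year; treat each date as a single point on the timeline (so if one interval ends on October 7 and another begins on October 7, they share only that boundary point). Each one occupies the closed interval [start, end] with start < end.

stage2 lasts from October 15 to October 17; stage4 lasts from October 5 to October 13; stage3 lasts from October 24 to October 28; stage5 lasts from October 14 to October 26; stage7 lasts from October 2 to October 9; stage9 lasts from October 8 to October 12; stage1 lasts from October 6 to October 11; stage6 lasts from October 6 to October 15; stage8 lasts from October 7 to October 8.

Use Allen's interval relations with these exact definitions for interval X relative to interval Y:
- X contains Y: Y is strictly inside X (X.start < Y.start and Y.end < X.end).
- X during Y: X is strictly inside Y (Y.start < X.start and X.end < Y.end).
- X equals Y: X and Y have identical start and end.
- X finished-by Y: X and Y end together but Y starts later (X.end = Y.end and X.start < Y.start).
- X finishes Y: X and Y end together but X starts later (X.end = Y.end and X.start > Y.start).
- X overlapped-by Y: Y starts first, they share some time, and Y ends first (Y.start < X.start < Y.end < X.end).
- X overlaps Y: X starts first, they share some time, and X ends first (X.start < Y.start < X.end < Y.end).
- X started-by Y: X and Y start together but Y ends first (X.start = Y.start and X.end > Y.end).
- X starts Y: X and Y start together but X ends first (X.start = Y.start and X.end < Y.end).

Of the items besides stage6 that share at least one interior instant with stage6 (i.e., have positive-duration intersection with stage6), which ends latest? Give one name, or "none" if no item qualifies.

Target stage6 = [October 6, October 15].
stage1 [October 6, October 11] → starts → candidate.
stage2 [October 15, October 17] → met-by → excluded.
stage3 [October 24, October 28] → after → excluded.
stage4 [October 5, October 13] → overlaps → candidate.
stage5 [October 14, October 26] → overlapped-by → candidate.
stage7 [October 2, October 9] → overlaps → candidate.
stage8 [October 7, October 8] → during → candidate.
stage9 [October 8, October 12] → during → candidate.
Among candidates, latest end is October 26 → stage5.

stage5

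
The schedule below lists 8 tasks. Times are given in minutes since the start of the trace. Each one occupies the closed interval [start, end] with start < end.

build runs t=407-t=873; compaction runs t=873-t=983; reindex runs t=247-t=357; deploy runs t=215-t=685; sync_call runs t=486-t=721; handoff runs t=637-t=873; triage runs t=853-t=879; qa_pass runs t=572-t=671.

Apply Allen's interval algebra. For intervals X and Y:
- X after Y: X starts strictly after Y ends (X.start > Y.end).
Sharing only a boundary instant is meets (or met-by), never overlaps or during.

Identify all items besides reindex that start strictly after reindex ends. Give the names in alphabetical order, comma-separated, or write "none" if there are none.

build, compaction, handoff, qa_pass, sync_call, triage

Target reindex = [t=247, t=357].
build [t=407, t=873] → after → yes.
compaction [t=873, t=983] → after → yes.
deploy [t=215, t=685] → contains → no.
handoff [t=637, t=873] → after → yes.
qa_pass [t=572, t=671] → after → yes.
sync_call [t=486, t=721] → after → yes.
triage [t=853, t=879] → after → yes.
Result: build, compaction, handoff, qa_pass, sync_call, triage.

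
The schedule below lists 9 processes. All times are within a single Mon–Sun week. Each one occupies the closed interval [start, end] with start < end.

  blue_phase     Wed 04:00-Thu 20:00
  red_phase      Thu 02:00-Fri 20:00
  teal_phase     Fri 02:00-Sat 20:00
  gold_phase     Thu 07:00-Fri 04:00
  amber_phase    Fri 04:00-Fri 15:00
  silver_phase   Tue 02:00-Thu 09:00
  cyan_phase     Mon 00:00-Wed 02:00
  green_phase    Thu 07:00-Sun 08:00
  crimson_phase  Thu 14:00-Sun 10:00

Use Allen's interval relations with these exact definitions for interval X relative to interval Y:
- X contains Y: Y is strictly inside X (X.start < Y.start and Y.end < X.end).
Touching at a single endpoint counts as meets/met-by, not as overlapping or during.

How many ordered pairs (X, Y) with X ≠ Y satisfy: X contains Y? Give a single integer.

7

Checking all 72 ordered pairs for relation 'contains'; matching pairs in alphabetical order:
(crimson_phase, amber_phase): crimson_phase contains amber_phase ✓
(crimson_phase, teal_phase): crimson_phase contains teal_phase ✓
(green_phase, amber_phase): green_phase contains amber_phase ✓
(green_phase, teal_phase): green_phase contains teal_phase ✓
(red_phase, amber_phase): red_phase contains amber_phase ✓
(red_phase, gold_phase): red_phase contains gold_phase ✓
(teal_phase, amber_phase): teal_phase contains amber_phase ✓
Count: 7.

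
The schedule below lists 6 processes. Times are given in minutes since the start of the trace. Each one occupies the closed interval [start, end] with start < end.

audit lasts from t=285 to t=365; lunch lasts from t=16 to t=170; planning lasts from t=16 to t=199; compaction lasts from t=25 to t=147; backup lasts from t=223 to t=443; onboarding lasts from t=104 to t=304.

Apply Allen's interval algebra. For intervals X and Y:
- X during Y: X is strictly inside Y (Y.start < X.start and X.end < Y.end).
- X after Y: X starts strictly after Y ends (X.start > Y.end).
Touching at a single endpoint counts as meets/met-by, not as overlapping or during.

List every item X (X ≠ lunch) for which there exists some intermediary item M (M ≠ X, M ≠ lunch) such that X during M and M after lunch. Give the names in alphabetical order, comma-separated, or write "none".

Target lunch = [t=16, t=170].
Intermediaries M with M after lunch: audit, backup.
Via audit — items with X during audit: none.
Via backup — items with X during backup: audit.
Union: audit.

audit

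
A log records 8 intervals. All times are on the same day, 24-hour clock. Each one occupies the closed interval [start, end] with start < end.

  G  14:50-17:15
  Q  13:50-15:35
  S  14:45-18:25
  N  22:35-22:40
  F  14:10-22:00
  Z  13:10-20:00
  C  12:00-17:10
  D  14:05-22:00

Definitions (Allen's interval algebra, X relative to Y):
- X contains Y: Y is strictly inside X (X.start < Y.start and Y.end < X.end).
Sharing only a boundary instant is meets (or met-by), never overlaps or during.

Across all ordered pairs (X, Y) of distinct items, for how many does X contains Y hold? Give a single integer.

9

Checking all 56 ordered pairs for relation 'contains'; matching pairs in alphabetical order:
(C, Q): C contains Q ✓
(D, G): D contains G ✓
(D, S): D contains S ✓
(F, G): F contains G ✓
(F, S): F contains S ✓
(S, G): S contains G ✓
(Z, G): Z contains G ✓
(Z, Q): Z contains Q ✓
(Z, S): Z contains S ✓
Count: 9.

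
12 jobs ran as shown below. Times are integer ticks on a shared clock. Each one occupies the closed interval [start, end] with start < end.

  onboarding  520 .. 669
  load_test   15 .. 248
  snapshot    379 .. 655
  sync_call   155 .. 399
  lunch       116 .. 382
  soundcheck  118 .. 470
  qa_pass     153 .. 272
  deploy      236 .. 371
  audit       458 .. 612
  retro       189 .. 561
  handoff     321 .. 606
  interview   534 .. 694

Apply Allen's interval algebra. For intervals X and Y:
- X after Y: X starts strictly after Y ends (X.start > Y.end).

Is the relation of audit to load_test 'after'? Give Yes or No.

audit = [458, 612], load_test = [15, 248].
Actual relation of audit to load_test: after.
Asked whether 'after' holds → Yes.

Yes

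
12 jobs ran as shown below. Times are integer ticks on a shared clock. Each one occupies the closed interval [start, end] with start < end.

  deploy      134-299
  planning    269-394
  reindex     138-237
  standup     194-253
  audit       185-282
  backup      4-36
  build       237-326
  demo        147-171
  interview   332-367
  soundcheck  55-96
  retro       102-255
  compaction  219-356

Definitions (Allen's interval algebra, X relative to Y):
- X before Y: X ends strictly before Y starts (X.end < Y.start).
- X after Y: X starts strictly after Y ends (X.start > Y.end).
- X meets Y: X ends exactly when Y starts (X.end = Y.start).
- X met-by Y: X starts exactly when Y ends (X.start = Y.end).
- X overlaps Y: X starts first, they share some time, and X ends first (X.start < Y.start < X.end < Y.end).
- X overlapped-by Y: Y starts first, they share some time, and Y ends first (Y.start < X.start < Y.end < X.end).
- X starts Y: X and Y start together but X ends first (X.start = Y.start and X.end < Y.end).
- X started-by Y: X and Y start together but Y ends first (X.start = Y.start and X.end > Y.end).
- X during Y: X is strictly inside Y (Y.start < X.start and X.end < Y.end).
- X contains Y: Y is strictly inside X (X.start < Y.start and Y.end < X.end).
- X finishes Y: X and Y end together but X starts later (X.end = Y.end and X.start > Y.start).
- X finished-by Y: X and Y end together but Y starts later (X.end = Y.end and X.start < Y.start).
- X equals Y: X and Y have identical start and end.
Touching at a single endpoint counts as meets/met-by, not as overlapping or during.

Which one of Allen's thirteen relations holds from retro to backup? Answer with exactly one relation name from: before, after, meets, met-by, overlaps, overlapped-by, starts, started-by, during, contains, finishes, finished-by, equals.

retro = [102, 255]; backup = [4, 36].
Compare endpoints: retro.start > backup.start, retro.start > backup.end, retro.end > backup.start, retro.end > backup.end.
That pattern is 'after'.

after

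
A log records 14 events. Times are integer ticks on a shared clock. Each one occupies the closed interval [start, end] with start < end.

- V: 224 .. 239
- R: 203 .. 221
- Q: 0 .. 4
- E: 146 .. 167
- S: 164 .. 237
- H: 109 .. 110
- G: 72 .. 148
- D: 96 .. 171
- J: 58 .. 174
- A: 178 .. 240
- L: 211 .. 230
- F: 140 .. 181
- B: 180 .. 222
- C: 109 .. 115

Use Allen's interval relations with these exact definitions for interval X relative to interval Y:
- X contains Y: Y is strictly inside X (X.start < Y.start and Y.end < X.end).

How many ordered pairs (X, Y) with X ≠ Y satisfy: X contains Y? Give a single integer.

19

Checking all 182 ordered pairs for relation 'contains'; matching pairs in alphabetical order:
(A, B): A contains B ✓
(A, L): A contains L ✓
(A, R): A contains R ✓
(A, V): A contains V ✓
(B, R): B contains R ✓
(D, C): D contains C ✓
(D, E): D contains E ✓
(D, H): D contains H ✓
(F, E): F contains E ✓
(G, C): G contains C ✓
(G, H): G contains H ✓
(J, C): J contains C ✓
(J, D): J contains D ✓
(J, E): J contains E ✓
(J, G): J contains G ✓
(J, H): J contains H ✓
(S, B): S contains B ✓
(S, L): S contains L ✓
(S, R): S contains R ✓
Count: 19.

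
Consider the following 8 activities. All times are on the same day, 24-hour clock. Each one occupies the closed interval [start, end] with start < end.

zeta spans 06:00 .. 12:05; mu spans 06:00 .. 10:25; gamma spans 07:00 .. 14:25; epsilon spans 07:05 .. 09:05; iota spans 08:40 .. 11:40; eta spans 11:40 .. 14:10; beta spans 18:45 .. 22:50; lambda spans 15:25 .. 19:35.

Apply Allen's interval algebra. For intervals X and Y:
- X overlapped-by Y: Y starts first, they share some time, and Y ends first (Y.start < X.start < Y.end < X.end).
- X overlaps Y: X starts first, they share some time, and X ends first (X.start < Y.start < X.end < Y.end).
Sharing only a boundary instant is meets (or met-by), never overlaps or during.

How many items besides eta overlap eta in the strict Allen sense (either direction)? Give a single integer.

Target eta = [11:40, 14:10].
beta [18:45, 22:50] → after → no.
epsilon [07:05, 09:05] → before → no.
gamma [07:00, 14:25] → contains → no.
iota [08:40, 11:40] → meets → no.
lambda [15:25, 19:35] → after → no.
mu [06:00, 10:25] → before → no.
zeta [06:00, 12:05] → overlaps → counts.
Total: 1.

1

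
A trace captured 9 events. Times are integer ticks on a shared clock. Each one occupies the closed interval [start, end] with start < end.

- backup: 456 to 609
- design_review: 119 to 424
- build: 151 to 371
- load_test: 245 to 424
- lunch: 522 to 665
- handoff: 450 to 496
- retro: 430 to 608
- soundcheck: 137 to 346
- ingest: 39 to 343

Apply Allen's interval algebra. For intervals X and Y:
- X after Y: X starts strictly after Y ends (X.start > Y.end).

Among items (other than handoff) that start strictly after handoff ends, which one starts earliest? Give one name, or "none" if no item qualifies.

Target handoff = [450, 496].
backup [456, 609] → overlapped-by → excluded.
build [151, 371] → before → excluded.
design_review [119, 424] → before → excluded.
ingest [39, 343] → before → excluded.
load_test [245, 424] → before → excluded.
lunch [522, 665] → after → candidate.
retro [430, 608] → contains → excluded.
soundcheck [137, 346] → before → excluded.
Among candidates, earliest start is 522 → lunch.

lunch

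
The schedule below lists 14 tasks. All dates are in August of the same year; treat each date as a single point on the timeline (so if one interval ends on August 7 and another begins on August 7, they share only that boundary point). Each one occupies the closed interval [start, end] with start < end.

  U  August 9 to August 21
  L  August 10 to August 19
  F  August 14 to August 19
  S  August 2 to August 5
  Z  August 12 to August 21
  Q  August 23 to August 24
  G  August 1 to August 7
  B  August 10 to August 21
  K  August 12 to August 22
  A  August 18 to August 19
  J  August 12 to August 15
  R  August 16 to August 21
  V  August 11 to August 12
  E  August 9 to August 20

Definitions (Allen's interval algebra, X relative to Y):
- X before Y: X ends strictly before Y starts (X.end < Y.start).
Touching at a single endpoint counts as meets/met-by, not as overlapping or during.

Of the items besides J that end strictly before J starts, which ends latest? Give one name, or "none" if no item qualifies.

G

Target J = [August 12, August 15].
A [August 18, August 19] → after → excluded.
B [August 10, August 21] → contains → excluded.
E [August 9, August 20] → contains → excluded.
F [August 14, August 19] → overlapped-by → excluded.
G [August 1, August 7] → before → candidate.
K [August 12, August 22] → started-by → excluded.
L [August 10, August 19] → contains → excluded.
Q [August 23, August 24] → after → excluded.
R [August 16, August 21] → after → excluded.
S [August 2, August 5] → before → candidate.
U [August 9, August 21] → contains → excluded.
V [August 11, August 12] → meets → excluded.
Z [August 12, August 21] → started-by → excluded.
Among candidates, latest end is August 7 → G.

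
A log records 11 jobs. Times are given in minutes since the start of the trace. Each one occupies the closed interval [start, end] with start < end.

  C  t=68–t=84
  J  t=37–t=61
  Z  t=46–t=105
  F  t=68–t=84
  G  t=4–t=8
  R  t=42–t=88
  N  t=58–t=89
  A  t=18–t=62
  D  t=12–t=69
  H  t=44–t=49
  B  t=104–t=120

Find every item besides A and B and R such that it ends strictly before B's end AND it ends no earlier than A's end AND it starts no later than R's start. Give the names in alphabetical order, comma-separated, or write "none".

D

Conditions: its end is strictly before B's end (X.end < t=120) AND its end is no earlier than A's end (X.end >= t=62) AND its start is no later than R's start (X.start <= t=42).
C: end t=84 < t=120? ✓; end t=84 >= t=62? ✓; start t=68 <= t=42? ✗ → no.
D: end t=69 < t=120? ✓; end t=69 >= t=62? ✓; start t=12 <= t=42? ✓ → yes.
F: end t=84 < t=120? ✓; end t=84 >= t=62? ✓; start t=68 <= t=42? ✗ → no.
G: end t=8 < t=120? ✓; end t=8 >= t=62? ✗; start t=4 <= t=42? ✓ → no.
H: end t=49 < t=120? ✓; end t=49 >= t=62? ✗; start t=44 <= t=42? ✗ → no.
J: end t=61 < t=120? ✓; end t=61 >= t=62? ✗; start t=37 <= t=42? ✓ → no.
N: end t=89 < t=120? ✓; end t=89 >= t=62? ✓; start t=58 <= t=42? ✗ → no.
Z: end t=105 < t=120? ✓; end t=105 >= t=62? ✓; start t=46 <= t=42? ✗ → no.
Result: D.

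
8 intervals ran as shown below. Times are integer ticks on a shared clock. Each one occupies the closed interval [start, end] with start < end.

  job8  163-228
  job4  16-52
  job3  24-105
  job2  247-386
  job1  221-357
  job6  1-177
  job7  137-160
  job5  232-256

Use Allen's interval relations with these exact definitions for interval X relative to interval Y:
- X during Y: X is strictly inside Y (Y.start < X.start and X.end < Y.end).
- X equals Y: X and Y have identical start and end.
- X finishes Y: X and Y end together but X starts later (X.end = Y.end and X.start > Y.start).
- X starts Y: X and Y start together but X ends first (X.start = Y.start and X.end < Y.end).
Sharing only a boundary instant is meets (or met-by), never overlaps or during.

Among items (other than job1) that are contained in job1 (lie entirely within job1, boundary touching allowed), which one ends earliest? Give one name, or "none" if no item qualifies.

job5

Target job1 = [221, 357].
job2 [247, 386] → overlapped-by → excluded.
job3 [24, 105] → before → excluded.
job4 [16, 52] → before → excluded.
job5 [232, 256] → during → candidate.
job6 [1, 177] → before → excluded.
job7 [137, 160] → before → excluded.
job8 [163, 228] → overlaps → excluded.
Among candidates, earliest end is 256 → job5.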